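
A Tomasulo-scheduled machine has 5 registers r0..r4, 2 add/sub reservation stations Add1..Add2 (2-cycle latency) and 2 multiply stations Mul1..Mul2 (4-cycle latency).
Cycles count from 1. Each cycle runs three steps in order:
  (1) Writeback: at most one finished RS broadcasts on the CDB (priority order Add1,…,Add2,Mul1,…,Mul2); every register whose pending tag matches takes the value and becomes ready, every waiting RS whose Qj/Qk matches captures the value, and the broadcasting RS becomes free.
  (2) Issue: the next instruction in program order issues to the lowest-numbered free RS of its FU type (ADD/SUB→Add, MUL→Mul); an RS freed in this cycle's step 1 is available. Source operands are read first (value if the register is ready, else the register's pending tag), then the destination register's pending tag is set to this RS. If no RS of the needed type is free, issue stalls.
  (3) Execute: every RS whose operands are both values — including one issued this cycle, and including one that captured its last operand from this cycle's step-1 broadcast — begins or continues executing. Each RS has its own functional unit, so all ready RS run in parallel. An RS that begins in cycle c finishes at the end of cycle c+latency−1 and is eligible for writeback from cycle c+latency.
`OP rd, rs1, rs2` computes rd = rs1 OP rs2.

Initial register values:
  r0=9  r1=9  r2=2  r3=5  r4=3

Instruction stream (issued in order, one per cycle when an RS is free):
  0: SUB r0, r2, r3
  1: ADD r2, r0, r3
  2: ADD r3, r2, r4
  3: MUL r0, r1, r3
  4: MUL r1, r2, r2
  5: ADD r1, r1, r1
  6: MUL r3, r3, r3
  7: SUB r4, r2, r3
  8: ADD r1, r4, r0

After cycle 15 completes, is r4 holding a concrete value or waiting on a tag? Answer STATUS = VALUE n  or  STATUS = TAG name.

cycle 1: issue SUB r0<-Add1 // r0:Add1,r1:9,r2:2,r3:5,r4:3
cycle 2: issue ADD r2<-Add2 // r0:Add1,r1:9,r2:Add2,r3:5,r4:3
cycle 3: CDB Add1=-3; issue ADD r3<-Add1 // r0:-3,r1:9,r2:Add2,r3:Add1,r4:3
cycle 4: issue MUL r0<-Mul1 // r0:Mul1,r1:9,r2:Add2,r3:Add1,r4:3
cycle 5: CDB Add2=2; issue MUL r1<-Mul2 // r0:Mul1,r1:Mul2,r2:2,r3:Add1,r4:3
cycle 6: issue ADD r1<-Add2 // r0:Mul1,r1:Add2,r2:2,r3:Add1,r4:3
cycle 7: CDB Add1=5; stall // r0:Mul1,r1:Add2,r2:2,r3:5,r4:3
cycle 8: stall // r0:Mul1,r1:Add2,r2:2,r3:5,r4:3
cycle 9: CDB Mul2=4; issue MUL r3<-Mul2 // r0:Mul1,r1:Add2,r2:2,r3:Mul2,r4:3
cycle 10: issue SUB r4<-Add1 // r0:Mul1,r1:Add2,r2:2,r3:Mul2,r4:Add1
cycle 11: CDB Add2=8; issue ADD r1<-Add2 // r0:Mul1,r1:Add2,r2:2,r3:Mul2,r4:Add1
cycle 12: CDB Mul1=45 // r0:45,r1:Add2,r2:2,r3:Mul2,r4:Add1
cycle 13: CDB Mul2=25 // r0:45,r1:Add2,r2:2,r3:25,r4:Add1
cycle 14: - // r0:45,r1:Add2,r2:2,r3:25,r4:Add1
cycle 15: CDB Add1=-23 // r0:45,r1:Add2,r2:2,r3:25,r4:-23

STATUS = VALUE -23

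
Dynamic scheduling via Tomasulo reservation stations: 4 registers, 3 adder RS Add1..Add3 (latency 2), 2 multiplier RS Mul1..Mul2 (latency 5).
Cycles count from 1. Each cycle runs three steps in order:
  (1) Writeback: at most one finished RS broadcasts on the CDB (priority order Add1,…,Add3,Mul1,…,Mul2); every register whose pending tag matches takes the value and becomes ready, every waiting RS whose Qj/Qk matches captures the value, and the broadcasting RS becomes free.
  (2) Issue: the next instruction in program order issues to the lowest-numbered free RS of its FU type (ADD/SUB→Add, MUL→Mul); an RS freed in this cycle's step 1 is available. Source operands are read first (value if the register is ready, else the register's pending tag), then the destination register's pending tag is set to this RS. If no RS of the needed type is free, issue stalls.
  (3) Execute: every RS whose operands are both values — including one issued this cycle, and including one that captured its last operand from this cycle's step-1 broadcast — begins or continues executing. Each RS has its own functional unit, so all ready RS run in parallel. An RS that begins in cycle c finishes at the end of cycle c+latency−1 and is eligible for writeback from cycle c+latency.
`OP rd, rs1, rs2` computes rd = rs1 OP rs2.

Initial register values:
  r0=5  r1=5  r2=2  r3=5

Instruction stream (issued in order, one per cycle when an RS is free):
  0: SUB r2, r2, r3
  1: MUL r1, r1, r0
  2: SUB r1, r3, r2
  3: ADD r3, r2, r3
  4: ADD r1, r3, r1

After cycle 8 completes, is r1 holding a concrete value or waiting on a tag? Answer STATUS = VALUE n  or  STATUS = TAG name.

  c1: issue SUB r2<-Add1  regs: r0:5,r1:5,r2:Add1,r3:5
  c2: issue MUL r1<-Mul1  regs: r0:5,r1:Mul1,r2:Add1,r3:5
  c3: CDB Add1=-3; issue SUB r1<-Add1  regs: r0:5,r1:Add1,r2:-3,r3:5
  c4: issue ADD r3<-Add2  regs: r0:5,r1:Add1,r2:-3,r3:Add2
  c5: CDB Add1=8; issue ADD r1<-Add1  regs: r0:5,r1:Add1,r2:-3,r3:Add2
  c6: CDB Add2=2  regs: r0:5,r1:Add1,r2:-3,r3:2
  c7: CDB Mul1=25  regs: r0:5,r1:Add1,r2:-3,r3:2
  c8: CDB Add1=10  regs: r0:5,r1:10,r2:-3,r3:2

STATUS = VALUE 10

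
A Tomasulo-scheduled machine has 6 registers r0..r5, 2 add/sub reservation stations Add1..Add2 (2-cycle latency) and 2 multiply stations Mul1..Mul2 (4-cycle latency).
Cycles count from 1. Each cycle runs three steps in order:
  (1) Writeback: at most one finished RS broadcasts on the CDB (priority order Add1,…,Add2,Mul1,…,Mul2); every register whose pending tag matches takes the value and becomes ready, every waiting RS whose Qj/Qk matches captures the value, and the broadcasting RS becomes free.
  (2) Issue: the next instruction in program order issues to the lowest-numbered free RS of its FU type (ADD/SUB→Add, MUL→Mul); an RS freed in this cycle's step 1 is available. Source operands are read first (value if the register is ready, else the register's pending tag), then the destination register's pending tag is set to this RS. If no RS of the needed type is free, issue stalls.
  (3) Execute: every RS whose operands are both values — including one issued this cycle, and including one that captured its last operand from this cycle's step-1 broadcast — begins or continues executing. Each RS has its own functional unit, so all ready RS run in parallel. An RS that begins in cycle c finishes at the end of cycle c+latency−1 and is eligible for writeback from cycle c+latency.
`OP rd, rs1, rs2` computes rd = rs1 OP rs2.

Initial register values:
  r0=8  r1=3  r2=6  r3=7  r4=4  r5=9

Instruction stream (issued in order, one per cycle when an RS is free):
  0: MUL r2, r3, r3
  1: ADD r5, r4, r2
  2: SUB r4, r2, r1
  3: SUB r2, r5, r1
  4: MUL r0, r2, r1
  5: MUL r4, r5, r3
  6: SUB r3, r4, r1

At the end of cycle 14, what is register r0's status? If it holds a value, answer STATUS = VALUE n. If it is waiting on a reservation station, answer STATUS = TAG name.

STATUS = VALUE 150

  c1: issue MUL r2<-Mul1  regs: r0:8,r1:3,r2:Mul1,r3:7,r4:4,r5:9
  c2: issue ADD r5<-Add1  regs: r0:8,r1:3,r2:Mul1,r3:7,r4:4,r5:Add1
  c3: issue SUB r4<-Add2  regs: r0:8,r1:3,r2:Mul1,r3:7,r4:Add2,r5:Add1
  c4: stall  regs: r0:8,r1:3,r2:Mul1,r3:7,r4:Add2,r5:Add1
  c5: CDB Mul1=49; stall  regs: r0:8,r1:3,r2:49,r3:7,r4:Add2,r5:Add1
  c6: stall  regs: r0:8,r1:3,r2:49,r3:7,r4:Add2,r5:Add1
  c7: CDB Add1=53; issue SUB r2<-Add1  regs: r0:8,r1:3,r2:Add1,r3:7,r4:Add2,r5:53
  c8: CDB Add2=46; issue MUL r0<-Mul1  regs: r0:Mul1,r1:3,r2:Add1,r3:7,r4:46,r5:53
  c9: CDB Add1=50; issue MUL r4<-Mul2  regs: r0:Mul1,r1:3,r2:50,r3:7,r4:Mul2,r5:53
  c10: issue SUB r3<-Add1  regs: r0:Mul1,r1:3,r2:50,r3:Add1,r4:Mul2,r5:53
  c11: -  regs: r0:Mul1,r1:3,r2:50,r3:Add1,r4:Mul2,r5:53
  c12: -  regs: r0:Mul1,r1:3,r2:50,r3:Add1,r4:Mul2,r5:53
  c13: CDB Mul1=150  regs: r0:150,r1:3,r2:50,r3:Add1,r4:Mul2,r5:53
  c14: CDB Mul2=371  regs: r0:150,r1:3,r2:50,r3:Add1,r4:371,r5:53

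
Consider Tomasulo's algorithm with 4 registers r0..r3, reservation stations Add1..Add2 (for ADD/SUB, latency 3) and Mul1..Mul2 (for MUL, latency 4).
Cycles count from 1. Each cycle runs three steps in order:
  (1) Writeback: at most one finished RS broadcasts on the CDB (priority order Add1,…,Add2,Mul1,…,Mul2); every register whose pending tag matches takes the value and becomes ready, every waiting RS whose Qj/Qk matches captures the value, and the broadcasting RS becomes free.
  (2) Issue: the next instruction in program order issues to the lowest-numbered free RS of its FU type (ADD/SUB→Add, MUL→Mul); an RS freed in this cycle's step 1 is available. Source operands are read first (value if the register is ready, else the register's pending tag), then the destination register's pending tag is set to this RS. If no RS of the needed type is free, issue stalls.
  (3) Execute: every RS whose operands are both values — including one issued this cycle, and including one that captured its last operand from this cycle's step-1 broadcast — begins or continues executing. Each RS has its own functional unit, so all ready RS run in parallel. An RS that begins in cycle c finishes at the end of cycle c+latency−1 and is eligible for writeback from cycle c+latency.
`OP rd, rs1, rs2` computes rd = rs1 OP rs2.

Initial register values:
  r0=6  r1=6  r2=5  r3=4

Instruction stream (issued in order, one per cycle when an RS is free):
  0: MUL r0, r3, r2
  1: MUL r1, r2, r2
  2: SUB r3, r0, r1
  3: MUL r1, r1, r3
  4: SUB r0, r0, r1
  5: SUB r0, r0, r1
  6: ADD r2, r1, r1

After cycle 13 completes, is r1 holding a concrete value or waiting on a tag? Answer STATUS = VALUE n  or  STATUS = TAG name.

STATUS = VALUE -125

  c1: issue MUL r0<-Mul1  regs: r0:Mul1,r1:6,r2:5,r3:4
  c2: issue MUL r1<-Mul2  regs: r0:Mul1,r1:Mul2,r2:5,r3:4
  c3: issue SUB r3<-Add1  regs: r0:Mul1,r1:Mul2,r2:5,r3:Add1
  c4: stall  regs: r0:Mul1,r1:Mul2,r2:5,r3:Add1
  c5: CDB Mul1=20; issue MUL r1<-Mul1  regs: r0:20,r1:Mul1,r2:5,r3:Add1
  c6: CDB Mul2=25; issue SUB r0<-Add2  regs: r0:Add2,r1:Mul1,r2:5,r3:Add1
  c7: stall  regs: r0:Add2,r1:Mul1,r2:5,r3:Add1
  c8: stall  regs: r0:Add2,r1:Mul1,r2:5,r3:Add1
  c9: CDB Add1=-5; issue SUB r0<-Add1  regs: r0:Add1,r1:Mul1,r2:5,r3:-5
  c10: stall  regs: r0:Add1,r1:Mul1,r2:5,r3:-5
  c11: stall  regs: r0:Add1,r1:Mul1,r2:5,r3:-5
  c12: stall  regs: r0:Add1,r1:Mul1,r2:5,r3:-5
  c13: CDB Mul1=-125; stall  regs: r0:Add1,r1:-125,r2:5,r3:-5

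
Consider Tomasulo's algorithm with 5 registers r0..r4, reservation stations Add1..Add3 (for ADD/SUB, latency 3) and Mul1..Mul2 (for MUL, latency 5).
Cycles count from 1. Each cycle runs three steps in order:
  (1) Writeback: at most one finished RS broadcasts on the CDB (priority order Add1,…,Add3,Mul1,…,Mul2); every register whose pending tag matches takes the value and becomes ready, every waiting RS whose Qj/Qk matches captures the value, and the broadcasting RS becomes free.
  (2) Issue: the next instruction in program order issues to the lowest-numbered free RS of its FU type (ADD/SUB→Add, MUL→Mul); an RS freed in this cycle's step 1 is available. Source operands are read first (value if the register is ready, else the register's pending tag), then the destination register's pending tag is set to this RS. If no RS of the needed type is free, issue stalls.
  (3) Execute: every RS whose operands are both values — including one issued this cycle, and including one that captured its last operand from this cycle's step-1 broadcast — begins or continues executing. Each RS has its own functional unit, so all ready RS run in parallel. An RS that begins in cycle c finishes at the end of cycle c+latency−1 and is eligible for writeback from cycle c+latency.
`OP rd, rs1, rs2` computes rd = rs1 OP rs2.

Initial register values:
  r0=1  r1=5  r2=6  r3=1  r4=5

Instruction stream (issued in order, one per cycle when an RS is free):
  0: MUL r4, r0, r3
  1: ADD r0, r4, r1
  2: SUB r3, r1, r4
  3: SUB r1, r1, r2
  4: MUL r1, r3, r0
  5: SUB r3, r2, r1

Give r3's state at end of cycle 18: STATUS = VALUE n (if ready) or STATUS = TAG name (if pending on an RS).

cycle 1: issue MUL r4<-Mul1 // r0:1,r1:5,r2:6,r3:1,r4:Mul1
cycle 2: issue ADD r0<-Add1 // r0:Add1,r1:5,r2:6,r3:1,r4:Mul1
cycle 3: issue SUB r3<-Add2 // r0:Add1,r1:5,r2:6,r3:Add2,r4:Mul1
cycle 4: issue SUB r1<-Add3 // r0:Add1,r1:Add3,r2:6,r3:Add2,r4:Mul1
cycle 5: issue MUL r1<-Mul2 // r0:Add1,r1:Mul2,r2:6,r3:Add2,r4:Mul1
cycle 6: CDB Mul1=1; stall // r0:Add1,r1:Mul2,r2:6,r3:Add2,r4:1
cycle 7: CDB Add3=-1; issue SUB r3<-Add3 // r0:Add1,r1:Mul2,r2:6,r3:Add3,r4:1
cycle 8: - // r0:Add1,r1:Mul2,r2:6,r3:Add3,r4:1
cycle 9: CDB Add1=6 // r0:6,r1:Mul2,r2:6,r3:Add3,r4:1
cycle 10: CDB Add2=4 // r0:6,r1:Mul2,r2:6,r3:Add3,r4:1
cycle 11: - // r0:6,r1:Mul2,r2:6,r3:Add3,r4:1
cycle 12: - // r0:6,r1:Mul2,r2:6,r3:Add3,r4:1
cycle 13: - // r0:6,r1:Mul2,r2:6,r3:Add3,r4:1
cycle 14: - // r0:6,r1:Mul2,r2:6,r3:Add3,r4:1
cycle 15: CDB Mul2=24 // r0:6,r1:24,r2:6,r3:Add3,r4:1
cycle 16: - // r0:6,r1:24,r2:6,r3:Add3,r4:1
cycle 17: - // r0:6,r1:24,r2:6,r3:Add3,r4:1
cycle 18: CDB Add3=-18 // r0:6,r1:24,r2:6,r3:-18,r4:1

STATUS = VALUE -18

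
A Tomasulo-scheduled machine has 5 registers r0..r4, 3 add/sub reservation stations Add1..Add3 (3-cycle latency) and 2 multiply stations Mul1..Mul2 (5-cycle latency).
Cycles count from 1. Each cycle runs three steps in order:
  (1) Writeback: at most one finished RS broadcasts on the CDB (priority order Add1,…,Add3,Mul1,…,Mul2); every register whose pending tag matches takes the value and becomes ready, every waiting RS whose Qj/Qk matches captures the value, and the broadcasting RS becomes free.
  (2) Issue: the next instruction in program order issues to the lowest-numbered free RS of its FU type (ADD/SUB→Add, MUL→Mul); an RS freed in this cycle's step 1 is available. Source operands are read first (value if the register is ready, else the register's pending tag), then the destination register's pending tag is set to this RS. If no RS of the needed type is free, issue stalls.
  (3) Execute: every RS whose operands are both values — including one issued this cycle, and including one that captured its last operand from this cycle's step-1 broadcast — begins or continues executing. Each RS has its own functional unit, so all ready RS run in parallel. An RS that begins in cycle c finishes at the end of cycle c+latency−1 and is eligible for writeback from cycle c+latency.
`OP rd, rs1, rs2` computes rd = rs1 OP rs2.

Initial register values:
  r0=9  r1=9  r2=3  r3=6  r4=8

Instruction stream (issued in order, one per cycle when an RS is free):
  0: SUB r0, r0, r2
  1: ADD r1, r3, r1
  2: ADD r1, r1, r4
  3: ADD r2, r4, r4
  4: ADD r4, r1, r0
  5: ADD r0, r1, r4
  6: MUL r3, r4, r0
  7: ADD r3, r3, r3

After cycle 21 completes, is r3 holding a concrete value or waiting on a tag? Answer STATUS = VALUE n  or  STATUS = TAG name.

  c1: issue SUB r0<-Add1  regs: r0:Add1,r1:9,r2:3,r3:6,r4:8
  c2: issue ADD r1<-Add2  regs: r0:Add1,r1:Add2,r2:3,r3:6,r4:8
  c3: issue ADD r1<-Add3  regs: r0:Add1,r1:Add3,r2:3,r3:6,r4:8
  c4: CDB Add1=6; issue ADD r2<-Add1  regs: r0:6,r1:Add3,r2:Add1,r3:6,r4:8
  c5: CDB Add2=15; issue ADD r4<-Add2  regs: r0:6,r1:Add3,r2:Add1,r3:6,r4:Add2
  c6: stall  regs: r0:6,r1:Add3,r2:Add1,r3:6,r4:Add2
  c7: CDB Add1=16; issue ADD r0<-Add1  regs: r0:Add1,r1:Add3,r2:16,r3:6,r4:Add2
  c8: CDB Add3=23; issue MUL r3<-Mul1  regs: r0:Add1,r1:23,r2:16,r3:Mul1,r4:Add2
  c9: issue ADD r3<-Add3  regs: r0:Add1,r1:23,r2:16,r3:Add3,r4:Add2
  c10: -  regs: r0:Add1,r1:23,r2:16,r3:Add3,r4:Add2
  c11: CDB Add2=29  regs: r0:Add1,r1:23,r2:16,r3:Add3,r4:29
  c12: -  regs: r0:Add1,r1:23,r2:16,r3:Add3,r4:29
  c13: -  regs: r0:Add1,r1:23,r2:16,r3:Add3,r4:29
  c14: CDB Add1=52  regs: r0:52,r1:23,r2:16,r3:Add3,r4:29
  c15: -  regs: r0:52,r1:23,r2:16,r3:Add3,r4:29
  c16: -  regs: r0:52,r1:23,r2:16,r3:Add3,r4:29
  c17: -  regs: r0:52,r1:23,r2:16,r3:Add3,r4:29
  c18: -  regs: r0:52,r1:23,r2:16,r3:Add3,r4:29
  c19: CDB Mul1=1508  regs: r0:52,r1:23,r2:16,r3:Add3,r4:29
  c20: -  regs: r0:52,r1:23,r2:16,r3:Add3,r4:29
  c21: -  regs: r0:52,r1:23,r2:16,r3:Add3,r4:29

STATUS = TAG Add3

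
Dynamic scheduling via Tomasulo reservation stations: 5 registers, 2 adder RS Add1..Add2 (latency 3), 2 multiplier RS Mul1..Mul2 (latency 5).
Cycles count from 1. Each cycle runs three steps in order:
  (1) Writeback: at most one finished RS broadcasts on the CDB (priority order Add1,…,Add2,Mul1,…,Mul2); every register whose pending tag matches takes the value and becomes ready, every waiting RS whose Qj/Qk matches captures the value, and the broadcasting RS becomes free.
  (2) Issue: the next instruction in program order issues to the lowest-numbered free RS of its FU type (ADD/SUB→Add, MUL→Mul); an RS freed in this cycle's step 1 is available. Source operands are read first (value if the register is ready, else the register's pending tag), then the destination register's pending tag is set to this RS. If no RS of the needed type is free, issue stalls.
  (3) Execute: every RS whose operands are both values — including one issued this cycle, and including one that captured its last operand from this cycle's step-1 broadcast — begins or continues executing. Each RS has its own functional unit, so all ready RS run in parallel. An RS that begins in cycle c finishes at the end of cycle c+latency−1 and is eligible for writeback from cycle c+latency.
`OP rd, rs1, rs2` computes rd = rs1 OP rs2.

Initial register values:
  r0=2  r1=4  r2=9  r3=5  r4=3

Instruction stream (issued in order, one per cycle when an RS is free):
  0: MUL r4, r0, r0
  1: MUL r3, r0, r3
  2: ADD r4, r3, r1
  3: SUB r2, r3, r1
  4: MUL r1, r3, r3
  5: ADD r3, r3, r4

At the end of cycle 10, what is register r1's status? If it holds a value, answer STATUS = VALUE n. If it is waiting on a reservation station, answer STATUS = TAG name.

  c1: issue MUL r4<-Mul1  regs: r0:2,r1:4,r2:9,r3:5,r4:Mul1
  c2: issue MUL r3<-Mul2  regs: r0:2,r1:4,r2:9,r3:Mul2,r4:Mul1
  c3: issue ADD r4<-Add1  regs: r0:2,r1:4,r2:9,r3:Mul2,r4:Add1
  c4: issue SUB r2<-Add2  regs: r0:2,r1:4,r2:Add2,r3:Mul2,r4:Add1
  c5: stall  regs: r0:2,r1:4,r2:Add2,r3:Mul2,r4:Add1
  c6: CDB Mul1=4; issue MUL r1<-Mul1  regs: r0:2,r1:Mul1,r2:Add2,r3:Mul2,r4:Add1
  c7: CDB Mul2=10; stall  regs: r0:2,r1:Mul1,r2:Add2,r3:10,r4:Add1
  c8: stall  regs: r0:2,r1:Mul1,r2:Add2,r3:10,r4:Add1
  c9: stall  regs: r0:2,r1:Mul1,r2:Add2,r3:10,r4:Add1
  c10: CDB Add1=14; issue ADD r3<-Add1  regs: r0:2,r1:Mul1,r2:Add2,r3:Add1,r4:14

STATUS = TAG Mul1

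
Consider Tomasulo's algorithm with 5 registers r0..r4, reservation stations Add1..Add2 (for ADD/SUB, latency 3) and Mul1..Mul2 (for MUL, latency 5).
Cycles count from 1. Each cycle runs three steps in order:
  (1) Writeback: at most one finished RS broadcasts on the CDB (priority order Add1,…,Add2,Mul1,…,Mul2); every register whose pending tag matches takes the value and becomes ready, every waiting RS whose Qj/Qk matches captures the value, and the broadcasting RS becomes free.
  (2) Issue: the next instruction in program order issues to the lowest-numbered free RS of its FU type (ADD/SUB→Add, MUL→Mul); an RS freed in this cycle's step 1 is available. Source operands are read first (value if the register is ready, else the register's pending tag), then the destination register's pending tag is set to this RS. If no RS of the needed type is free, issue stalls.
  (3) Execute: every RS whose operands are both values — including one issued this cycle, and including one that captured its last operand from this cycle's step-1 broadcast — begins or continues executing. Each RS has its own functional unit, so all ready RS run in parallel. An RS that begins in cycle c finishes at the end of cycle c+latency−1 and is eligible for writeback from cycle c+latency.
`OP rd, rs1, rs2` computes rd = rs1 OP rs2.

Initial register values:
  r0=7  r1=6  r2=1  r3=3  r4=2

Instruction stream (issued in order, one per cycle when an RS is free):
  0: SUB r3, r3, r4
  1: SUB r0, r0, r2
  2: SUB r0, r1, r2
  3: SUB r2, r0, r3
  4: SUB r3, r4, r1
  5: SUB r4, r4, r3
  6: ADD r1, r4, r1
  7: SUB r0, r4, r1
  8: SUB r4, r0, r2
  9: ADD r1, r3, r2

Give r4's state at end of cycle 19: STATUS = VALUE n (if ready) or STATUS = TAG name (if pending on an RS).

cycle 1: issue SUB r3<-Add1 // r0:7,r1:6,r2:1,r3:Add1,r4:2
cycle 2: issue SUB r0<-Add2 // r0:Add2,r1:6,r2:1,r3:Add1,r4:2
cycle 3: stall // r0:Add2,r1:6,r2:1,r3:Add1,r4:2
cycle 4: CDB Add1=1; issue SUB r0<-Add1 // r0:Add1,r1:6,r2:1,r3:1,r4:2
cycle 5: CDB Add2=6; issue SUB r2<-Add2 // r0:Add1,r1:6,r2:Add2,r3:1,r4:2
cycle 6: stall // r0:Add1,r1:6,r2:Add2,r3:1,r4:2
cycle 7: CDB Add1=5; issue SUB r3<-Add1 // r0:5,r1:6,r2:Add2,r3:Add1,r4:2
cycle 8: stall // r0:5,r1:6,r2:Add2,r3:Add1,r4:2
cycle 9: stall // r0:5,r1:6,r2:Add2,r3:Add1,r4:2
cycle 10: CDB Add1=-4; issue SUB r4<-Add1 // r0:5,r1:6,r2:Add2,r3:-4,r4:Add1
cycle 11: CDB Add2=4; issue ADD r1<-Add2 // r0:5,r1:Add2,r2:4,r3:-4,r4:Add1
cycle 12: stall // r0:5,r1:Add2,r2:4,r3:-4,r4:Add1
cycle 13: CDB Add1=6; issue SUB r0<-Add1 // r0:Add1,r1:Add2,r2:4,r3:-4,r4:6
cycle 14: stall // r0:Add1,r1:Add2,r2:4,r3:-4,r4:6
cycle 15: stall // r0:Add1,r1:Add2,r2:4,r3:-4,r4:6
cycle 16: CDB Add2=12; issue SUB r4<-Add2 // r0:Add1,r1:12,r2:4,r3:-4,r4:Add2
cycle 17: stall // r0:Add1,r1:12,r2:4,r3:-4,r4:Add2
cycle 18: stall // r0:Add1,r1:12,r2:4,r3:-4,r4:Add2
cycle 19: CDB Add1=-6; issue ADD r1<-Add1 // r0:-6,r1:Add1,r2:4,r3:-4,r4:Add2

STATUS = TAG Add2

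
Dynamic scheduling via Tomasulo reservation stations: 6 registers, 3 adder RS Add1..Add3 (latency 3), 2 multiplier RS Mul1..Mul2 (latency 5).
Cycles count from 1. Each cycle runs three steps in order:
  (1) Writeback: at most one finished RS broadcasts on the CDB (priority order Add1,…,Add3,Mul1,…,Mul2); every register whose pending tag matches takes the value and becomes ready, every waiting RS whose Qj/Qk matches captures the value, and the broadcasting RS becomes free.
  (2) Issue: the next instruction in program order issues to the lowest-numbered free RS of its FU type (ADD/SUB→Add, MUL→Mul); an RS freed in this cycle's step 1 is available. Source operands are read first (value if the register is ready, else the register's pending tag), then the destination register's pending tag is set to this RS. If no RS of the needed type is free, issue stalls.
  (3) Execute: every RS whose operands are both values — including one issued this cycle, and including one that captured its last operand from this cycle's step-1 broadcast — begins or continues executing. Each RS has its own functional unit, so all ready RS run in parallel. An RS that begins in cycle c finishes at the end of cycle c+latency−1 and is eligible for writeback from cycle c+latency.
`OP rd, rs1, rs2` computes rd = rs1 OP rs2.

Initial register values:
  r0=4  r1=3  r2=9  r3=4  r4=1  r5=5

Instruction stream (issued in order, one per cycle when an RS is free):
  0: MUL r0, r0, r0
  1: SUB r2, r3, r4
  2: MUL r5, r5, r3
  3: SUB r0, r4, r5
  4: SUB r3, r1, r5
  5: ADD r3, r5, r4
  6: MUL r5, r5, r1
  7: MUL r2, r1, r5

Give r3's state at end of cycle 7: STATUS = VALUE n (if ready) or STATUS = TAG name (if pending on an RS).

c1: issue MUL r0<-Mul1 | r0:Mul1,r1:3,r2:9,r3:4,r4:1,r5:5
c2: issue SUB r2<-Add1 | r0:Mul1,r1:3,r2:Add1,r3:4,r4:1,r5:5
c3: issue MUL r5<-Mul2 | r0:Mul1,r1:3,r2:Add1,r3:4,r4:1,r5:Mul2
c4: issue SUB r0<-Add2 | r0:Add2,r1:3,r2:Add1,r3:4,r4:1,r5:Mul2
c5: CDB Add1=3; issue SUB r3<-Add1 | r0:Add2,r1:3,r2:3,r3:Add1,r4:1,r5:Mul2
c6: CDB Mul1=16; issue ADD r3<-Add3 | r0:Add2,r1:3,r2:3,r3:Add3,r4:1,r5:Mul2
c7: issue MUL r5<-Mul1 | r0:Add2,r1:3,r2:3,r3:Add3,r4:1,r5:Mul1

STATUS = TAG Add3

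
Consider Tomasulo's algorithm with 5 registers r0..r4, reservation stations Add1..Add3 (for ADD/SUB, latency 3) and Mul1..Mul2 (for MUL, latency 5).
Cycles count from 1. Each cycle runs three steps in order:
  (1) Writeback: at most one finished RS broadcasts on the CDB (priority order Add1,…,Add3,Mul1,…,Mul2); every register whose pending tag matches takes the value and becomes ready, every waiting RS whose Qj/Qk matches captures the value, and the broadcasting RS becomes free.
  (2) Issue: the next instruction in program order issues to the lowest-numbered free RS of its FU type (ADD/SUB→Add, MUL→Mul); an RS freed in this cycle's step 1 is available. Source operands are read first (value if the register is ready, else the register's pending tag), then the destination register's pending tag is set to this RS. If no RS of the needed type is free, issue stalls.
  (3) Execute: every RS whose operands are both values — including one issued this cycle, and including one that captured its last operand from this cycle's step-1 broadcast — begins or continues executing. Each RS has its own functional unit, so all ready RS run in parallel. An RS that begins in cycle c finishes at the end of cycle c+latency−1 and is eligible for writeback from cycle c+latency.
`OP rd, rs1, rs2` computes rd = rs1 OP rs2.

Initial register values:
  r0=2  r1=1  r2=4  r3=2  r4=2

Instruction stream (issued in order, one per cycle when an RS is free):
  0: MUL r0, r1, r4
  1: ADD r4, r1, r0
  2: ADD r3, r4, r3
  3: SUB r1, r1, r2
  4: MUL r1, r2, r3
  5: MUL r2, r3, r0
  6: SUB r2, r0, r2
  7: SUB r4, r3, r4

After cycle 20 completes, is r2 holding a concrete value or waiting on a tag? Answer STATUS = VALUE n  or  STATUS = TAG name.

  c1: issue MUL r0<-Mul1  regs: r0:Mul1,r1:1,r2:4,r3:2,r4:2
  c2: issue ADD r4<-Add1  regs: r0:Mul1,r1:1,r2:4,r3:2,r4:Add1
  c3: issue ADD r3<-Add2  regs: r0:Mul1,r1:1,r2:4,r3:Add2,r4:Add1
  c4: issue SUB r1<-Add3  regs: r0:Mul1,r1:Add3,r2:4,r3:Add2,r4:Add1
  c5: issue MUL r1<-Mul2  regs: r0:Mul1,r1:Mul2,r2:4,r3:Add2,r4:Add1
  c6: CDB Mul1=2; issue MUL r2<-Mul1  regs: r0:2,r1:Mul2,r2:Mul1,r3:Add2,r4:Add1
  c7: CDB Add3=-3; issue SUB r2<-Add3  regs: r0:2,r1:Mul2,r2:Add3,r3:Add2,r4:Add1
  c8: stall  regs: r0:2,r1:Mul2,r2:Add3,r3:Add2,r4:Add1
  c9: CDB Add1=3; issue SUB r4<-Add1  regs: r0:2,r1:Mul2,r2:Add3,r3:Add2,r4:Add1
  c10: -  regs: r0:2,r1:Mul2,r2:Add3,r3:Add2,r4:Add1
  c11: -  regs: r0:2,r1:Mul2,r2:Add3,r3:Add2,r4:Add1
  c12: CDB Add2=5  regs: r0:2,r1:Mul2,r2:Add3,r3:5,r4:Add1
  c13: -  regs: r0:2,r1:Mul2,r2:Add3,r3:5,r4:Add1
  c14: -  regs: r0:2,r1:Mul2,r2:Add3,r3:5,r4:Add1
  c15: CDB Add1=2  regs: r0:2,r1:Mul2,r2:Add3,r3:5,r4:2
  c16: -  regs: r0:2,r1:Mul2,r2:Add3,r3:5,r4:2
  c17: CDB Mul1=10  regs: r0:2,r1:Mul2,r2:Add3,r3:5,r4:2
  c18: CDB Mul2=20  regs: r0:2,r1:20,r2:Add3,r3:5,r4:2
  c19: -  regs: r0:2,r1:20,r2:Add3,r3:5,r4:2
  c20: CDB Add3=-8  regs: r0:2,r1:20,r2:-8,r3:5,r4:2

STATUS = VALUE -8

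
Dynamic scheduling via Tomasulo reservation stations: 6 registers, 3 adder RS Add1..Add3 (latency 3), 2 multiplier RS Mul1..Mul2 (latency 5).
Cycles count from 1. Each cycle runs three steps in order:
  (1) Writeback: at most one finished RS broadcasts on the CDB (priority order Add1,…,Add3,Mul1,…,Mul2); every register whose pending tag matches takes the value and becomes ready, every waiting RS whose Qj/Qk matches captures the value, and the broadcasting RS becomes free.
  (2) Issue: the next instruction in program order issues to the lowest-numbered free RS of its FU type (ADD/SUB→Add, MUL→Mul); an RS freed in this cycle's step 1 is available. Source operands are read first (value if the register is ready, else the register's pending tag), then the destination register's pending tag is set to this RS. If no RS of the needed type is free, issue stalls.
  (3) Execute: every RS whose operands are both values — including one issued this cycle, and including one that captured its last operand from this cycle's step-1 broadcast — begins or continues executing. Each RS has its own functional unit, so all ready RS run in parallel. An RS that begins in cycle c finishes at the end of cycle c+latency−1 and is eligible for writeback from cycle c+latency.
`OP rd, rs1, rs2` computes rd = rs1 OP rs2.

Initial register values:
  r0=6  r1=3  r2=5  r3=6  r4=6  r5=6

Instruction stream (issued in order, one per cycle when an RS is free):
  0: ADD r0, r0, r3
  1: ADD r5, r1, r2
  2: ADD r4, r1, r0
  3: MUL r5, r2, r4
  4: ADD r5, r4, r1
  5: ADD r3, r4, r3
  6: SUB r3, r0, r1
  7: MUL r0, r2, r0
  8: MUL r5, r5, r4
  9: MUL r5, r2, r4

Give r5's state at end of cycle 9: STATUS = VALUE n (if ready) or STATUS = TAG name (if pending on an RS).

  c1: issue ADD r0<-Add1  regs: r0:Add1,r1:3,r2:5,r3:6,r4:6,r5:6
  c2: issue ADD r5<-Add2  regs: r0:Add1,r1:3,r2:5,r3:6,r4:6,r5:Add2
  c3: issue ADD r4<-Add3  regs: r0:Add1,r1:3,r2:5,r3:6,r4:Add3,r5:Add2
  c4: CDB Add1=12; issue MUL r5<-Mul1  regs: r0:12,r1:3,r2:5,r3:6,r4:Add3,r5:Mul1
  c5: CDB Add2=8; issue ADD r5<-Add1  regs: r0:12,r1:3,r2:5,r3:6,r4:Add3,r5:Add1
  c6: issue ADD r3<-Add2  regs: r0:12,r1:3,r2:5,r3:Add2,r4:Add3,r5:Add1
  c7: CDB Add3=15; issue SUB r3<-Add3  regs: r0:12,r1:3,r2:5,r3:Add3,r4:15,r5:Add1
  c8: issue MUL r0<-Mul2  regs: r0:Mul2,r1:3,r2:5,r3:Add3,r4:15,r5:Add1
  c9: stall  regs: r0:Mul2,r1:3,r2:5,r3:Add3,r4:15,r5:Add1

STATUS = TAG Add1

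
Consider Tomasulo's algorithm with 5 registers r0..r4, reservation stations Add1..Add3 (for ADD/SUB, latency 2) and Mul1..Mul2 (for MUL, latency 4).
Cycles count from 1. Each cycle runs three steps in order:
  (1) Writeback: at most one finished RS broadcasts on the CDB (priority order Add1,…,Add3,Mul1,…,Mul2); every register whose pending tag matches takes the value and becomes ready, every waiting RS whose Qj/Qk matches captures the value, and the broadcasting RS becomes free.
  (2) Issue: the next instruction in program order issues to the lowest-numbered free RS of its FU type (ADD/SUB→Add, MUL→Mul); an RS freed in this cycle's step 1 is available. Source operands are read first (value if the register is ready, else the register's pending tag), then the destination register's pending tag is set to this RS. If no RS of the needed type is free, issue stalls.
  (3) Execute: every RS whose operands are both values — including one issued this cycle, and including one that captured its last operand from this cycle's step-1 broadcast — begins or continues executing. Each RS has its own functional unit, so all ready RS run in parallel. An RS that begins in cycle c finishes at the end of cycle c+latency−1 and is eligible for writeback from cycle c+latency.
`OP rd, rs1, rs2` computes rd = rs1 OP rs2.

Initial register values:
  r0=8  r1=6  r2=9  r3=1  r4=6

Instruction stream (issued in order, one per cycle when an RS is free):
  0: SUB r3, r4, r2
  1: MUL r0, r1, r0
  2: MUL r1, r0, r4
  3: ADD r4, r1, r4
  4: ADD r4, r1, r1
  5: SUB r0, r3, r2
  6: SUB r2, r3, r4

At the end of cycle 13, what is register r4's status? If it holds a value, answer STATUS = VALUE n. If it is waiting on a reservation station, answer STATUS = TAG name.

cycle 1: issue SUB r3<-Add1 // r0:8,r1:6,r2:9,r3:Add1,r4:6
cycle 2: issue MUL r0<-Mul1 // r0:Mul1,r1:6,r2:9,r3:Add1,r4:6
cycle 3: CDB Add1=-3; issue MUL r1<-Mul2 // r0:Mul1,r1:Mul2,r2:9,r3:-3,r4:6
cycle 4: issue ADD r4<-Add1 // r0:Mul1,r1:Mul2,r2:9,r3:-3,r4:Add1
cycle 5: issue ADD r4<-Add2 // r0:Mul1,r1:Mul2,r2:9,r3:-3,r4:Add2
cycle 6: CDB Mul1=48; issue SUB r0<-Add3 // r0:Add3,r1:Mul2,r2:9,r3:-3,r4:Add2
cycle 7: stall // r0:Add3,r1:Mul2,r2:9,r3:-3,r4:Add2
cycle 8: CDB Add3=-12; issue SUB r2<-Add3 // r0:-12,r1:Mul2,r2:Add3,r3:-3,r4:Add2
cycle 9: - // r0:-12,r1:Mul2,r2:Add3,r3:-3,r4:Add2
cycle 10: CDB Mul2=288 // r0:-12,r1:288,r2:Add3,r3:-3,r4:Add2
cycle 11: - // r0:-12,r1:288,r2:Add3,r3:-3,r4:Add2
cycle 12: CDB Add1=294 // r0:-12,r1:288,r2:Add3,r3:-3,r4:Add2
cycle 13: CDB Add2=576 // r0:-12,r1:288,r2:Add3,r3:-3,r4:576

STATUS = VALUE 576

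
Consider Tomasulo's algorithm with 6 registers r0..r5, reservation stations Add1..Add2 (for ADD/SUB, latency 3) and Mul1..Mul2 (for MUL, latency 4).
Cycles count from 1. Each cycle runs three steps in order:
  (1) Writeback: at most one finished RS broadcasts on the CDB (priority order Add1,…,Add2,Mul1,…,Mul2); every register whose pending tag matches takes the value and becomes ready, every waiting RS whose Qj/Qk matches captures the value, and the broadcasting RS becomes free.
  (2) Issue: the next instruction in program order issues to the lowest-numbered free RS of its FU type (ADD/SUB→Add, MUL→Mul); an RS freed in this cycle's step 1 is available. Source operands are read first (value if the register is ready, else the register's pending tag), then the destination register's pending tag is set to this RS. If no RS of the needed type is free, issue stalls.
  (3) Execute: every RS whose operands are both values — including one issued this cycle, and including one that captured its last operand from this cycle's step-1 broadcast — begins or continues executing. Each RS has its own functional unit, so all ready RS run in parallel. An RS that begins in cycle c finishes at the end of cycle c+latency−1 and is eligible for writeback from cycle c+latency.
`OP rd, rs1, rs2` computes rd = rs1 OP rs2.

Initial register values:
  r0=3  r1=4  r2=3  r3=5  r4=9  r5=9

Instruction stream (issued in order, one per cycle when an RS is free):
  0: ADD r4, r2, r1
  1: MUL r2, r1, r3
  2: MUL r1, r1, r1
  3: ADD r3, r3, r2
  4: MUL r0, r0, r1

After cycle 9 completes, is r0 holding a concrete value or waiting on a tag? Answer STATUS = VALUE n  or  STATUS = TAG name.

STATUS = TAG Mul1

c1: issue ADD r4<-Add1 | r0:3,r1:4,r2:3,r3:5,r4:Add1,r5:9
c2: issue MUL r2<-Mul1 | r0:3,r1:4,r2:Mul1,r3:5,r4:Add1,r5:9
c3: issue MUL r1<-Mul2 | r0:3,r1:Mul2,r2:Mul1,r3:5,r4:Add1,r5:9
c4: CDB Add1=7; issue ADD r3<-Add1 | r0:3,r1:Mul2,r2:Mul1,r3:Add1,r4:7,r5:9
c5: stall | r0:3,r1:Mul2,r2:Mul1,r3:Add1,r4:7,r5:9
c6: CDB Mul1=20; issue MUL r0<-Mul1 | r0:Mul1,r1:Mul2,r2:20,r3:Add1,r4:7,r5:9
c7: CDB Mul2=16 | r0:Mul1,r1:16,r2:20,r3:Add1,r4:7,r5:9
c8: - | r0:Mul1,r1:16,r2:20,r3:Add1,r4:7,r5:9
c9: CDB Add1=25 | r0:Mul1,r1:16,r2:20,r3:25,r4:7,r5:9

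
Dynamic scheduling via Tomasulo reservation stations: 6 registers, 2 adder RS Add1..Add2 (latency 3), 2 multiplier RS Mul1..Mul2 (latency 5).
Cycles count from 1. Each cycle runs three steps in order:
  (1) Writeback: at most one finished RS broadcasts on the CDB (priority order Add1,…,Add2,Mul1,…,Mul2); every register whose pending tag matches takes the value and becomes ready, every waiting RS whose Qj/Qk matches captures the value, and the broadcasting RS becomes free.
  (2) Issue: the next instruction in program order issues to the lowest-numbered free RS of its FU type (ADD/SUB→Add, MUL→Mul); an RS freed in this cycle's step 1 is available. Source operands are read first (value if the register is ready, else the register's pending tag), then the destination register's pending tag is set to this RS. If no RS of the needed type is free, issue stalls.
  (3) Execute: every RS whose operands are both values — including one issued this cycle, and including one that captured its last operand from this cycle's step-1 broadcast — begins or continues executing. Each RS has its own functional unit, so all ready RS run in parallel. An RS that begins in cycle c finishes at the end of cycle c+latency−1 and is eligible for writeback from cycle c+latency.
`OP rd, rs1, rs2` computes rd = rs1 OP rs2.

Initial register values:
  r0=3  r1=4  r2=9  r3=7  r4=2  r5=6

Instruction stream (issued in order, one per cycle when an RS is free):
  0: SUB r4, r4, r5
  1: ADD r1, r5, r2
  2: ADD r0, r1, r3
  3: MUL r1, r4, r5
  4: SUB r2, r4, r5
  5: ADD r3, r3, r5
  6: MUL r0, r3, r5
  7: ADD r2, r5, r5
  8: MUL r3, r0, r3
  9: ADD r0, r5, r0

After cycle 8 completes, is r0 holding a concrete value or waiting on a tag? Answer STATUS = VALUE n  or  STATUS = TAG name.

STATUS = VALUE 22

  c1: issue SUB r4<-Add1  regs: r0:3,r1:4,r2:9,r3:7,r4:Add1,r5:6
  c2: issue ADD r1<-Add2  regs: r0:3,r1:Add2,r2:9,r3:7,r4:Add1,r5:6
  c3: stall  regs: r0:3,r1:Add2,r2:9,r3:7,r4:Add1,r5:6
  c4: CDB Add1=-4; issue ADD r0<-Add1  regs: r0:Add1,r1:Add2,r2:9,r3:7,r4:-4,r5:6
  c5: CDB Add2=15; issue MUL r1<-Mul1  regs: r0:Add1,r1:Mul1,r2:9,r3:7,r4:-4,r5:6
  c6: issue SUB r2<-Add2  regs: r0:Add1,r1:Mul1,r2:Add2,r3:7,r4:-4,r5:6
  c7: stall  regs: r0:Add1,r1:Mul1,r2:Add2,r3:7,r4:-4,r5:6
  c8: CDB Add1=22; issue ADD r3<-Add1  regs: r0:22,r1:Mul1,r2:Add2,r3:Add1,r4:-4,r5:6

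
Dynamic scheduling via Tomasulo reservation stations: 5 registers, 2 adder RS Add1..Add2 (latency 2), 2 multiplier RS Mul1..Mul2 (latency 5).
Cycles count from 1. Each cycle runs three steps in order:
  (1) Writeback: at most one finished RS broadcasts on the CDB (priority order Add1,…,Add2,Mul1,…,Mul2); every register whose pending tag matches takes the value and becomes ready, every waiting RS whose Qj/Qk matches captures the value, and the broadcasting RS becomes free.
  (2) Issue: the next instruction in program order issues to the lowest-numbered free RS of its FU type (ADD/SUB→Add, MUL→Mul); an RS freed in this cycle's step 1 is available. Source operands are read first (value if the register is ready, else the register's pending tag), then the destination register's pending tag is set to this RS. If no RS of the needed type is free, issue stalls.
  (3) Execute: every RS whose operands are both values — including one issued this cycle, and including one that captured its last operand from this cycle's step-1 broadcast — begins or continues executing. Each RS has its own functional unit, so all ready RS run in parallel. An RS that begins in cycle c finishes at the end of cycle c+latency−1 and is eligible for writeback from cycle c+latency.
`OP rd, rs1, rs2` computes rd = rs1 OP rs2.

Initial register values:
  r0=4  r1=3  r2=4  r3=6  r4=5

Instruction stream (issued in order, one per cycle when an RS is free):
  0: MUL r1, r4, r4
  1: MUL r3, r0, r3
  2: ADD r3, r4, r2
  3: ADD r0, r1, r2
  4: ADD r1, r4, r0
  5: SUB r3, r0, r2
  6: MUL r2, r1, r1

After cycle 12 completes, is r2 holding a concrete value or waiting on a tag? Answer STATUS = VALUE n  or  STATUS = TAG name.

STATUS = TAG Mul1

cycle 1: issue MUL r1<-Mul1 // r0:4,r1:Mul1,r2:4,r3:6,r4:5
cycle 2: issue MUL r3<-Mul2 // r0:4,r1:Mul1,r2:4,r3:Mul2,r4:5
cycle 3: issue ADD r3<-Add1 // r0:4,r1:Mul1,r2:4,r3:Add1,r4:5
cycle 4: issue ADD r0<-Add2 // r0:Add2,r1:Mul1,r2:4,r3:Add1,r4:5
cycle 5: CDB Add1=9; issue ADD r1<-Add1 // r0:Add2,r1:Add1,r2:4,r3:9,r4:5
cycle 6: CDB Mul1=25; stall // r0:Add2,r1:Add1,r2:4,r3:9,r4:5
cycle 7: CDB Mul2=24; stall // r0:Add2,r1:Add1,r2:4,r3:9,r4:5
cycle 8: CDB Add2=29; issue SUB r3<-Add2 // r0:29,r1:Add1,r2:4,r3:Add2,r4:5
cycle 9: issue MUL r2<-Mul1 // r0:29,r1:Add1,r2:Mul1,r3:Add2,r4:5
cycle 10: CDB Add1=34 // r0:29,r1:34,r2:Mul1,r3:Add2,r4:5
cycle 11: CDB Add2=25 // r0:29,r1:34,r2:Mul1,r3:25,r4:5
cycle 12: - // r0:29,r1:34,r2:Mul1,r3:25,r4:5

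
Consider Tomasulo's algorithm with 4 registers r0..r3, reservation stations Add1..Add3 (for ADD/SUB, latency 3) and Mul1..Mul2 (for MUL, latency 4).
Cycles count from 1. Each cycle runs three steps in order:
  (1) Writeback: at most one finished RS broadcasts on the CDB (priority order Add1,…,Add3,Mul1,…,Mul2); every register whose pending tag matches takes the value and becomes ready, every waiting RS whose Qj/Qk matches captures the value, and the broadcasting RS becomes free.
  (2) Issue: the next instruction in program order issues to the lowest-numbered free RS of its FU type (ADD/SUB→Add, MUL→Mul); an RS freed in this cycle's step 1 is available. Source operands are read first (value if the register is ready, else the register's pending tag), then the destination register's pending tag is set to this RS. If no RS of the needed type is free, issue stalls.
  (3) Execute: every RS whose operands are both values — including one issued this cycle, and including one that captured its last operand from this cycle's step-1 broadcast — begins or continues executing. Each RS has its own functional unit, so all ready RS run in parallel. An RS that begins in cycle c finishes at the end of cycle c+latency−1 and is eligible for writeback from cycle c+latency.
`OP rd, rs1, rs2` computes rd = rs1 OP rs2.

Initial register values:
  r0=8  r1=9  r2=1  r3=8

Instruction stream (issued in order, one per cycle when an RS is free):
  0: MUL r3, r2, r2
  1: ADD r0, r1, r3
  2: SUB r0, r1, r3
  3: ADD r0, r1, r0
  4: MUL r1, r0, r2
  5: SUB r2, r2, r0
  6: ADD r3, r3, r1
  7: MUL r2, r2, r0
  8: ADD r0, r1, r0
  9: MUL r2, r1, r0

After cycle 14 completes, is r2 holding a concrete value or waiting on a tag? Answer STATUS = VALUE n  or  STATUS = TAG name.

STATUS = TAG Mul2

c1: issue MUL r3<-Mul1 | r0:8,r1:9,r2:1,r3:Mul1
c2: issue ADD r0<-Add1 | r0:Add1,r1:9,r2:1,r3:Mul1
c3: issue SUB r0<-Add2 | r0:Add2,r1:9,r2:1,r3:Mul1
c4: issue ADD r0<-Add3 | r0:Add3,r1:9,r2:1,r3:Mul1
c5: CDB Mul1=1; issue MUL r1<-Mul1 | r0:Add3,r1:Mul1,r2:1,r3:1
c6: stall | r0:Add3,r1:Mul1,r2:1,r3:1
c7: stall | r0:Add3,r1:Mul1,r2:1,r3:1
c8: CDB Add1=10; issue SUB r2<-Add1 | r0:Add3,r1:Mul1,r2:Add1,r3:1
c9: CDB Add2=8; issue ADD r3<-Add2 | r0:Add3,r1:Mul1,r2:Add1,r3:Add2
c10: issue MUL r2<-Mul2 | r0:Add3,r1:Mul1,r2:Mul2,r3:Add2
c11: stall | r0:Add3,r1:Mul1,r2:Mul2,r3:Add2
c12: CDB Add3=17; issue ADD r0<-Add3 | r0:Add3,r1:Mul1,r2:Mul2,r3:Add2
c13: stall | r0:Add3,r1:Mul1,r2:Mul2,r3:Add2
c14: stall | r0:Add3,r1:Mul1,r2:Mul2,r3:Add2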